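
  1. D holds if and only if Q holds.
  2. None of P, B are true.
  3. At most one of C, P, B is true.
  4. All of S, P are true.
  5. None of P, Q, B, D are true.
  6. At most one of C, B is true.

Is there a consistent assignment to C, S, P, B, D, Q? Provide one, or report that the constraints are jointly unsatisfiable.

Case P = True:
  Constraint (2) is violated (P=T) — contradiction.
Case P = False:
  Constraint (4) is violated (P=F) — contradiction.
Both cases fail — unsatisfiable.

The formula is unsatisfiable.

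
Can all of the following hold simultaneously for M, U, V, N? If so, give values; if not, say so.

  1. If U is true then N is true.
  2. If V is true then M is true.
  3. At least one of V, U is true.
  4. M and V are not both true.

M: False, U: True, V: False, N: True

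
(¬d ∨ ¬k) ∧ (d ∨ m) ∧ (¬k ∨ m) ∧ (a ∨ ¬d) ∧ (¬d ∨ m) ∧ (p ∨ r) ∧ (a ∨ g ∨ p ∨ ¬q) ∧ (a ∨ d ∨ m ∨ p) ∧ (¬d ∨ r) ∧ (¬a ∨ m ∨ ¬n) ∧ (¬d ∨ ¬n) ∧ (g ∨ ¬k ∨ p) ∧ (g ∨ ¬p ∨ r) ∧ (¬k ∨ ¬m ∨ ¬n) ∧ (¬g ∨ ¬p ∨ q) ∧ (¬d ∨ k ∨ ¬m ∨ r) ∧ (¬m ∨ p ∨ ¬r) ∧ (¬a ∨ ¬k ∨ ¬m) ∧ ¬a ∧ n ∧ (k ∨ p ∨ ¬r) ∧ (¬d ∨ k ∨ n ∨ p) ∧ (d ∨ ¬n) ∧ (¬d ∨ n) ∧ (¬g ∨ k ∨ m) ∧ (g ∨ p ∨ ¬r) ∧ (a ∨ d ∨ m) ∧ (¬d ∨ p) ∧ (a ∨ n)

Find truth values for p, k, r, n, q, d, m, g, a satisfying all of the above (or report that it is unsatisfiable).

Case n = True:
  (¬d ∨ ¬n) forces d = False.
  Clause (d ∨ ¬n) is falsified — contradiction.
Case n = False:
  Clause (n) is falsified — contradiction.
Both cases fail, so the formula is unsatisfiable.

UNSATISFIABLE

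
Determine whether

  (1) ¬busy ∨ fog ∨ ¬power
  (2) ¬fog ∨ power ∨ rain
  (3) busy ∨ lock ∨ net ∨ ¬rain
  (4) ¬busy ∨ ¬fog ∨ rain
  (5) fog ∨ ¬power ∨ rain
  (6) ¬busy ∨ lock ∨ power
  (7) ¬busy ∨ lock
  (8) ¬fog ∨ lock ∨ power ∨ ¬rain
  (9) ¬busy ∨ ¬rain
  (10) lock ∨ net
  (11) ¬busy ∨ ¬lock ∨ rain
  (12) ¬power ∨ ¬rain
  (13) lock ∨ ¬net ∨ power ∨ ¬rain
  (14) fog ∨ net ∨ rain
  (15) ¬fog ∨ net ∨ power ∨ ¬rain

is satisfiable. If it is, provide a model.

fog = True, lock = False, power = True, net = True, rain = False, busy = False

Set fog = True.
Set lock = False.
  then (¬busy ∨ lock) forces busy = False.
  then (lock ∨ net) forces net = True.
Try power = False:
  (¬fog ∨ power ∨ rain) forces rain = True.
  clause (¬fog ∨ lock ∨ power ∨ ¬rain) is falsified — backtrack.
So power = True.
  then (¬power ∨ ¬rain) forces rain = False.
All clauses satisfied.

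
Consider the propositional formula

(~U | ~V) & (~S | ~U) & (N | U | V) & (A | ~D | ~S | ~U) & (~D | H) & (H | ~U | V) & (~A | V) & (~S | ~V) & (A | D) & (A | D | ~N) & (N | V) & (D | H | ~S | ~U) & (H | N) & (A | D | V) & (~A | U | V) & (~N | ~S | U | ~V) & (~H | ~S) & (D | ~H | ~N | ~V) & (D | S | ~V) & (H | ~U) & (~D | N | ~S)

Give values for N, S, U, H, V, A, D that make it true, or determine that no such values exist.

Set N = True.
Set S = False.
Set U = False.
Set H = True.
Set V = False.
  then (~A | V) forces A = False.
  then (A | D) forces D = True.
All clauses satisfied.

N: True, S: False, U: False, H: True, V: False, A: False, D: True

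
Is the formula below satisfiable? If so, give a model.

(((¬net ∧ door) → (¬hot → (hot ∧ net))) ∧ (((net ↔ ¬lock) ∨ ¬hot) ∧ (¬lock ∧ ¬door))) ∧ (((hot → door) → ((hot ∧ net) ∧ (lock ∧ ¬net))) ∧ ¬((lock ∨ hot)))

Case hot = True: the conjunct ¬((lock ∨ hot)) becomes ¬((lock ∨ True)) = False.
Case hot = False: the conjunct (hot → door) → ((hot ∧ net) ∧ (lock ∧ ¬net)) becomes (False → door) → (False ∧ (lock ∧ ¬net)) = False.
Both cases fail — unsatisfiable.

The formula is unsatisfiable.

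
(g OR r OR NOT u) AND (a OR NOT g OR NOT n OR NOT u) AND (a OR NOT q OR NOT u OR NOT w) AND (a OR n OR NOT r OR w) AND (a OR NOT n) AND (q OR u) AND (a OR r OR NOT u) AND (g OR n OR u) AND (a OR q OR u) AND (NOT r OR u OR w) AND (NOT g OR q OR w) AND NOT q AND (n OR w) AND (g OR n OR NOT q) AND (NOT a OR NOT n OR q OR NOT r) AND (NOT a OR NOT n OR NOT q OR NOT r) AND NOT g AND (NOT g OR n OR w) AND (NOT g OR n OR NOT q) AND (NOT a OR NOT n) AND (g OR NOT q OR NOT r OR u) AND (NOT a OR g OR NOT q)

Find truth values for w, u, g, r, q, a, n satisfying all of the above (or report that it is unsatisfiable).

w = True, u = True, g = False, r = True, q = False, a = False, n = False

Unit clause (NOT q) forces q = False.
Unit clause (NOT g) forces g = False.
In (q OR u) only u is left, so u = True.
In (g OR r OR NOT u) only r is left, so r = True.
Try w = False:
  (n OR w) forces n = True.
  (a OR NOT n) forces a = True.
  clause (NOT a OR NOT n OR q OR NOT r) is falsified — backtrack.
So w = True.
Set a = False.
  then (a OR NOT n) forces n = False.
All clauses satisfied.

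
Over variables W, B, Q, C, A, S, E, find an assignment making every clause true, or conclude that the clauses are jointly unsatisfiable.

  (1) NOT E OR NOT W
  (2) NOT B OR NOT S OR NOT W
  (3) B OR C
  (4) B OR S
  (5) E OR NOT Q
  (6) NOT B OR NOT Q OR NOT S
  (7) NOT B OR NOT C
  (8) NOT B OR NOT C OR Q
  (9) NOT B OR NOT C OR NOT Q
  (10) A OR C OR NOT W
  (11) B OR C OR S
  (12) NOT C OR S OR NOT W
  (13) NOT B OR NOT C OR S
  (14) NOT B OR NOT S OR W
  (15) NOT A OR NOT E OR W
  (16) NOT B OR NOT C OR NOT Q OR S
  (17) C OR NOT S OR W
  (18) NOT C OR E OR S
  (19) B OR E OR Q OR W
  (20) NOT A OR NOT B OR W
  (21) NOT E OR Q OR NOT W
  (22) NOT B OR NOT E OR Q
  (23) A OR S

W = True, B = False, Q = False, C = True, A = False, S = True, E = False

Set W = True.
  then (NOT E OR NOT W) forces E = False.
  then (E OR NOT Q) forces Q = False.
Set B = False.
  then (B OR C) forces C = True.
  then (B OR S) forces S = True.
Set A = False.
All clauses satisfied.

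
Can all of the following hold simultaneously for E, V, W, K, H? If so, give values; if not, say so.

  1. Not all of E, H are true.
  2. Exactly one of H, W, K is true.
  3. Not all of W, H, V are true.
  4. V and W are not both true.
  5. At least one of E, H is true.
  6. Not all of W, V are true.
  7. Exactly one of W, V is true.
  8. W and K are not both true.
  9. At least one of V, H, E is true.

E = True, V = False, W = True, K = False, H = False

  (1) {E, H}: 1/2 true — not all ✓
  (2) {H, W, K}: 1 true — exactly one ✓
  (3) {W, H, V}: 1/3 true — not all ✓
  (4) V=F, W=T — not both ✓
  (5) {E, H}: 1 true — at least one ✓
  (6) {W, V}: 1/2 true — not all ✓
  (7) {W, V}: 1 true — exactly one ✓
  (8) W=T, K=F — not both ✓
  (9) {V, H, E}: 1 true — at least one ✓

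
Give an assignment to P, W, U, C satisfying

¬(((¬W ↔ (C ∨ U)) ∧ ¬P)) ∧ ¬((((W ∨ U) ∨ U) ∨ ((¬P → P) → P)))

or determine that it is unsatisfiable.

The formula is unsatisfiable.

The conjunct ¬((((W ∨ U) ∨ U) ∨ ((¬P → P) → P))) is unsatisfiable on its own:
  P=F, W=F, U=F: evaluates to False.
  P=F, W=F, U=T: evaluates to False.
  P=F, W=T, U=F: evaluates to False.
  P=F, W=T, U=T: evaluates to False.
  P=T, W=F, U=F: evaluates to False.
  P=T, W=F, U=T: evaluates to False.
  P=T, W=T, U=F: evaluates to False.
  P=T, W=T, U=T: evaluates to False.
So the whole conjunction is unsatisfiable.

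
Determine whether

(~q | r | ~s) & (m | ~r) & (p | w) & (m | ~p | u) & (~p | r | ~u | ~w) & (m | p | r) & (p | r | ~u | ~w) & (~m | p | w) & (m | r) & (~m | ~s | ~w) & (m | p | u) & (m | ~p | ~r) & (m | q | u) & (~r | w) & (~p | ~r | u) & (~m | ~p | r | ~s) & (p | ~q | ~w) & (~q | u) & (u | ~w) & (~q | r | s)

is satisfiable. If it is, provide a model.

w = False, u = False, s = False, p = True, r = False, m = True, q = False

Set w = False.
  then (p | w) forces p = True.
  then (~r | w) forces r = False.
  then (m | r) forces m = True.
  then (~m | ~p | r | ~s) forces s = False.
  then (~q | r | s) forces q = False.
Set u = False.
All clauses satisfied.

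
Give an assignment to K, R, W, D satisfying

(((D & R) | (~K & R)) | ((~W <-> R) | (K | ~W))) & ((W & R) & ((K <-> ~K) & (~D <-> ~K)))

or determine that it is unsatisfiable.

Unsatisfiable

The conjunct K <-> ~K is unsatisfiable on its own:
  K=F: evaluates to False.
  K=T: evaluates to False.
So the whole conjunction is unsatisfiable.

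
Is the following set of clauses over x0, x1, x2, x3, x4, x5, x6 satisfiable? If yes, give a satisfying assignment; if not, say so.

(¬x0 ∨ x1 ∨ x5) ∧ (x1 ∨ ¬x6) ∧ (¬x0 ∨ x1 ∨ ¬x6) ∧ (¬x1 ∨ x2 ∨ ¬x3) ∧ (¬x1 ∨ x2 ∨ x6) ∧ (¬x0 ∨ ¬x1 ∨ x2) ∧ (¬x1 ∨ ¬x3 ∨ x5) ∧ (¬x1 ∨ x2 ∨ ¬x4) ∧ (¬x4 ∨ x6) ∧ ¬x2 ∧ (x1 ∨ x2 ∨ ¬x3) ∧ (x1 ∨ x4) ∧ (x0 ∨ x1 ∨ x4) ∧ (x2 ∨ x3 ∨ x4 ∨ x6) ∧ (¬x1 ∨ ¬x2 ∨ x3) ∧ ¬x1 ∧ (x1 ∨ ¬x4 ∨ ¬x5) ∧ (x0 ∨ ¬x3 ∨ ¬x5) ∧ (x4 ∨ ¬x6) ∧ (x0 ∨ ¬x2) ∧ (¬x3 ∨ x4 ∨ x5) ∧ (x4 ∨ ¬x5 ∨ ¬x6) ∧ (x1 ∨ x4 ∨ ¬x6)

Case x1 = True:
  Clause (¬x1) is falsified — contradiction.
Case x1 = False:
  (x1 ∨ ¬x6) forces x6 = False.
  (¬x4 ∨ x6) forces x4 = False.
  Clause (x1 ∨ x4) is falsified — contradiction.
Both cases fail, so the formula is unsatisfiable.

Unsatisfiable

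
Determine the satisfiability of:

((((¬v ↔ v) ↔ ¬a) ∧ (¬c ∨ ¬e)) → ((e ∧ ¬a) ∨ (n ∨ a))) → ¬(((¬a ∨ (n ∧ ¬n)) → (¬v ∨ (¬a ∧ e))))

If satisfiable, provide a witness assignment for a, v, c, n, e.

a: False, v: True, c: True, n: True, e: False

  ((((¬v ↔ v) ↔ ¬a) ∧ (¬c ∨ ¬e)) → ((e ∧ ¬a) ∨ (n ∨ a))) → ¬(((¬a ∨ (n ∧ ¬n)) → (¬v ∨ (¬a ∧ e)))) = True
    (((¬v ↔ v) ↔ ¬a) ∧ (¬c ∨ ¬e)) → ((e ∧ ¬a) ∨ (n ∨ a)) = True
      ((¬v ↔ v) ↔ ¬a) ∧ (¬c ∨ ¬e) = False
        (¬v ↔ v) ↔ ¬a = False
          ¬v ↔ v = False
            ¬v = False
          ¬a = True
        ¬c ∨ ¬e = True
          ¬c = False
          ¬e = True
      (e ∧ ¬a) ∨ (n ∨ a) = True
        e ∧ ¬a = False
          ¬a = True
        n ∨ a = True
    ¬(((¬a ∨ (n ∧ ¬n)) → (¬v ∨ (¬a ∧ e)))) = True
      (¬a ∨ (n ∧ ¬n)) → (¬v ∨ (¬a ∧ e)) = False
        ¬a ∨ (n ∧ ¬n) = True
          ¬a = True
          n ∧ ¬n = False
            ¬n = False
        ¬v ∨ (¬a ∧ e) = False
          ¬v = False
          ¬a ∧ e = False
            ¬a = True
The formula evaluates to True.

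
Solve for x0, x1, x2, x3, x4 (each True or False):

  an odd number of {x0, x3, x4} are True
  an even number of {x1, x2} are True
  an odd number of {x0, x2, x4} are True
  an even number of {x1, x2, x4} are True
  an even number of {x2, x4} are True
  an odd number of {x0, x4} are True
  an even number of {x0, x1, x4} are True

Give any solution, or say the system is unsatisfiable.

Adding constraints 2, 3, 7 mod 2: every variable appears an even number of times on the left, so the left side is 0.
But the right sides sum to 1 (mod 2). 0 ≠ 1 — the system is inconsistent.

No satisfying assignment exists.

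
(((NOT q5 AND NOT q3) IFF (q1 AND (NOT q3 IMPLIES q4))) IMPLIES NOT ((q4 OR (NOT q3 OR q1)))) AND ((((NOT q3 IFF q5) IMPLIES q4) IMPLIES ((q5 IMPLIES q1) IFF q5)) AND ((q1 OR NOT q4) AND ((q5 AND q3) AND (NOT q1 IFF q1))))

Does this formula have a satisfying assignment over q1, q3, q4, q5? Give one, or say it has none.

Unsatisfiable — no assignment works.

The conjunct NOT q1 IFF q1 is unsatisfiable on its own:
  q1=F: evaluates to False.
  q1=T: evaluates to False.
So the whole conjunction is unsatisfiable.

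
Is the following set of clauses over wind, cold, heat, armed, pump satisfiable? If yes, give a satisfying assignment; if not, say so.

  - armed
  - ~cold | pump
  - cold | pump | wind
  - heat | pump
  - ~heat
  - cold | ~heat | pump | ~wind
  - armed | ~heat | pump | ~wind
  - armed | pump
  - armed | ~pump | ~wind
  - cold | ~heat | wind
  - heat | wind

wind=T, cold=F, heat=F, armed=T, pump=T

Unit clause (armed) forces armed = True.
Unit clause (~heat) forces heat = False.
In (heat | wind) only wind is left, so wind = True.
In (heat | pump) only pump is left, so pump = True.
Set cold = False.
All clauses satisfied.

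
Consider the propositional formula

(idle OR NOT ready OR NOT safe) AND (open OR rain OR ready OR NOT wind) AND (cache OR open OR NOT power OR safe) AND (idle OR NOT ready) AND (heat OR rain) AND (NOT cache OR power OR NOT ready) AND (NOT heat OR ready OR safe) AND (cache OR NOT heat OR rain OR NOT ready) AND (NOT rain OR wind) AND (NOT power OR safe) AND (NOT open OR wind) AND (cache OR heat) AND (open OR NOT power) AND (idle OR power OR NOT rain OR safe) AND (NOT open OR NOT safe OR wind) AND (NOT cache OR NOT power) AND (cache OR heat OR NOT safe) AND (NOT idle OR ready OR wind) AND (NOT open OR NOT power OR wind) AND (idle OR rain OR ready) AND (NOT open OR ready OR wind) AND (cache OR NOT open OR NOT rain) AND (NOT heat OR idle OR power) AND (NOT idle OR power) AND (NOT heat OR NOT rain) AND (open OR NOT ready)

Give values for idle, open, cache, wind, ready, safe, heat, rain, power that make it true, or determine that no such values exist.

Set idle = True.
  then (NOT idle OR power) forces power = True.
  then (NOT power OR safe) forces safe = True.
  then (open OR NOT power) forces open = True.
  then (NOT open OR NOT safe OR wind) forces wind = True.
  then (NOT cache OR NOT power) forces cache = False.
  then (cache OR heat OR NOT safe) forces heat = True.
  then (cache OR NOT open OR NOT rain) forces rain = False.
  then (cache OR NOT heat OR rain OR NOT ready) forces ready = False.
All clauses satisfied.

idle=T, open=T, cache=F, wind=T, ready=F, safe=T, heat=T, rain=F, power=T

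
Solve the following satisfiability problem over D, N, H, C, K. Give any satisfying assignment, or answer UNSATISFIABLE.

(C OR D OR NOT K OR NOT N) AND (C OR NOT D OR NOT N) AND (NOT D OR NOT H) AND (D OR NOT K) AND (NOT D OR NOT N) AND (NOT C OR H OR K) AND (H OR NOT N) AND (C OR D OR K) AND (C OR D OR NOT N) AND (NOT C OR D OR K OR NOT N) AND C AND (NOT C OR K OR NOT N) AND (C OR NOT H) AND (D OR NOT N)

D: True, N: False, H: False, C: True, K: True

Unit clause (C) forces C = True.
Set D = True.
  then (NOT D OR NOT H) forces H = False.
  then (NOT D OR NOT N) forces N = False.
  then (NOT C OR H OR K) forces K = True.
All clauses satisfied.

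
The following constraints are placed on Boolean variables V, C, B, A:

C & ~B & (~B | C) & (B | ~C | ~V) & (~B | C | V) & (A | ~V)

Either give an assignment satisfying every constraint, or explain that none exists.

V = False, C = True, B = False, A = False

Unit clause (C) forces C = True.
Unit clause (~B) forces B = False.
In (B | ~C | ~V) only ~V is left, so V = False.
Set A = False.
All clauses satisfied.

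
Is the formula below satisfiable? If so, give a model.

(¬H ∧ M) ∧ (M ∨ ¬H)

H = False, M = True

  ¬H ∧ M = True
    ¬H = True
  M ∨ ¬H = True
    ¬H = True
Both conjuncts True, so the formula holds.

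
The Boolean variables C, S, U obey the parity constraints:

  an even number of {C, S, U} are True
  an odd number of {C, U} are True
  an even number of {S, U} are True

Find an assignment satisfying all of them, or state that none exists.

C: False, S: True, U: True

{C, S, U}: 2 true → even ✓
{C, U}: 1 true → odd ✓
{S, U}: 2 true → even ✓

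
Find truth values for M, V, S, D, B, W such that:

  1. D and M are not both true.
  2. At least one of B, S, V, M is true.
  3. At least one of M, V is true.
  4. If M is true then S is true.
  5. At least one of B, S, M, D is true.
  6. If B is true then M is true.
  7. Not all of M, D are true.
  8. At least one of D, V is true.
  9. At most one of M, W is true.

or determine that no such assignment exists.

M = False; V = True; S = True; D = True; B = False; W = False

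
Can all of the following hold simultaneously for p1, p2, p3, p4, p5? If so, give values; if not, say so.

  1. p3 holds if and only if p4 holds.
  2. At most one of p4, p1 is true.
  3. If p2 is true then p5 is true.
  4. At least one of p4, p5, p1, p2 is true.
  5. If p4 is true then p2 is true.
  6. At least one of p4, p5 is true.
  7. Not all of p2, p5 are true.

p1=F, p2=F, p3=F, p4=F, p5=T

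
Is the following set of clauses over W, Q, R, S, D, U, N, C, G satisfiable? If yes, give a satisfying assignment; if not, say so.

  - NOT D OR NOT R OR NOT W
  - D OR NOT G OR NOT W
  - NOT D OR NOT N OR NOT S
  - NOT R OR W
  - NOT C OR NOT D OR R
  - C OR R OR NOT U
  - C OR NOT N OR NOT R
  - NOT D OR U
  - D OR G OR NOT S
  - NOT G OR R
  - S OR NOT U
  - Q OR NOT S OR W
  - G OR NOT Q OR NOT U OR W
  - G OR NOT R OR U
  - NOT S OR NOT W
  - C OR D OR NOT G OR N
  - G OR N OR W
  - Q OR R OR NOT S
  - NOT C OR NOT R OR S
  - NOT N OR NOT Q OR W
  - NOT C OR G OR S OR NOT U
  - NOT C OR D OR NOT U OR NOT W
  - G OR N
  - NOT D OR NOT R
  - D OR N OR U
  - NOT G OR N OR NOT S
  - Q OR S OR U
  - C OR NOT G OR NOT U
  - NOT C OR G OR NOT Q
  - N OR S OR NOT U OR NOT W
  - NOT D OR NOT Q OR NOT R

Set W = True.
  then (NOT S OR NOT W) forces S = False.
  then (S OR NOT U) forces U = False.
  then (Q OR S OR U) forces Q = True.
  then (NOT D OR U) forces D = False.
  then (D OR N OR U) forces N = True.
  then (D OR NOT G OR NOT W) forces G = False.
  then (G OR NOT R OR U) forces R = False.
  then (NOT C OR G OR NOT Q) forces C = False.
All clauses satisfied.

W = True, Q = True, R = False, S = False, D = False, U = False, N = True, C = False, G = False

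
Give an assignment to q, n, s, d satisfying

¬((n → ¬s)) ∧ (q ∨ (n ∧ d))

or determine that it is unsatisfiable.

q=T; n=T; s=T; d=T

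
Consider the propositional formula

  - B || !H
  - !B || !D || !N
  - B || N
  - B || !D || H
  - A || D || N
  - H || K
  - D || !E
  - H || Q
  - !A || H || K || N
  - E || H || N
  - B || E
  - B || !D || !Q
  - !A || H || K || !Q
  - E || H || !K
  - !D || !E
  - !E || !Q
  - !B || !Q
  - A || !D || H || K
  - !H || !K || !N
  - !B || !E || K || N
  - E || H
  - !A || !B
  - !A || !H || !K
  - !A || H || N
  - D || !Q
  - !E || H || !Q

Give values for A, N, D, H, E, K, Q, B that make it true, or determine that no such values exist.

A = False, N = True, D = False, H = True, E = False, K = False, Q = False, B = True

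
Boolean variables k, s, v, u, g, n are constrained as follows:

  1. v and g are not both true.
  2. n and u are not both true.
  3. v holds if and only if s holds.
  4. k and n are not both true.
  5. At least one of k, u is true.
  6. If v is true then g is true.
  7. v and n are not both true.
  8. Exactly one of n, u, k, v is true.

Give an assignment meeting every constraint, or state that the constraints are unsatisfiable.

k=T, s=F, v=F, u=F, g=F, n=F

  (1) v=F, g=F — not both ✓
  (2) n=F, u=F — not both ✓
  (3) v=F, s=F — same ✓
  (4) k=T, n=F — not both ✓
  (5) {k, u}: 1 true — at least one ✓
  (6) v=F ⇒ g: vacuous ✓
  (7) v=F, n=F — not both ✓
  (8) {n, u, k, v}: 1 true — exactly one ✓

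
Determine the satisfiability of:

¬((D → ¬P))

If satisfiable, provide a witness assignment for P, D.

P = True, D = True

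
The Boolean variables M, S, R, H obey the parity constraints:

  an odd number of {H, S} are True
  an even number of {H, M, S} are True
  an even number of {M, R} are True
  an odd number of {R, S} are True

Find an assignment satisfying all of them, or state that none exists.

M = True; S = False; R = True; H = True

{H, S}: 1 true → odd ✓
{H, M, S}: 2 true → even ✓
{M, R}: 2 true → even ✓
{R, S}: 1 true → odd ✓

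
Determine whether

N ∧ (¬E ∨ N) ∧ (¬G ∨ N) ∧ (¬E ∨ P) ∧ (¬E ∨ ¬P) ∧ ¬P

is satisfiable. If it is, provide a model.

Unit clause (N) forces N = True.
Unit clause (¬P) forces P = False.
In (¬E ∨ P) only ¬E is left, so E = False.
Set G = True.
Check each clause:
  (N): N holds.
  (¬E ∨ N): ¬E holds.
  (¬G ∨ N): N holds.
  (¬E ∨ P): ¬E holds.
  (¬E ∨ ¬P): ¬E holds.
  (¬P): ¬P holds.
All clauses satisfied.

P: False; E: False; N: True; G: True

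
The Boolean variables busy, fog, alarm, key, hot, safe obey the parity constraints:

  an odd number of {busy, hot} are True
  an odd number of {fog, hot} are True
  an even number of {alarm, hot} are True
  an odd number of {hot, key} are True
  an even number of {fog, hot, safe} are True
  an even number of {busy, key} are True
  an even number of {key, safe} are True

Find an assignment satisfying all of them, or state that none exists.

busy = True, fog = True, alarm = False, key = True, hot = False, safe = True

{busy, hot}: 1 true → odd ✓
{fog, hot}: 1 true → odd ✓
{alarm, hot}: 0 true → even ✓
{hot, key}: 1 true → odd ✓
{fog, hot, safe}: 2 true → even ✓
{busy, key}: 2 true → even ✓
{key, safe}: 2 true → even ✓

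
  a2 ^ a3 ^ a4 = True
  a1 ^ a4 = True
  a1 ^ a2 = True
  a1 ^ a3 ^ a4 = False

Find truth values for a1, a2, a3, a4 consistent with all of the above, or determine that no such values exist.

a1=F, a2=T, a3=T, a4=T

a2 ^ a3 ^ a4 = T ^ T ^ T = True ✓
a1 ^ a4 = F ^ T = True ✓
a1 ^ a2 = F ^ T = True ✓
a1 ^ a3 ^ a4 = F ^ T ^ T = False ✓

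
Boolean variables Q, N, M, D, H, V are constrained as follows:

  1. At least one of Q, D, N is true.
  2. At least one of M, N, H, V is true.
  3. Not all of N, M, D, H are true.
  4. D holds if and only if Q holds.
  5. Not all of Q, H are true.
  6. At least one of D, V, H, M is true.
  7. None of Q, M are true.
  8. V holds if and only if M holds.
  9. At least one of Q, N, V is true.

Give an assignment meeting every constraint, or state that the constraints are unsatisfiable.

Q = False, N = True, M = False, D = False, H = True, V = False

  (1) {Q, D, N}: 1 true — at least one ✓
  (2) {M, N, H, V}: 2 true — at least one ✓
  (3) {N, M, D, H}: 2/4 true — not all ✓
  (4) D=F, Q=F — same ✓
  (5) {Q, H}: 1/2 true — not all ✓
  (6) {D, V, H, M}: 1 true — at least one ✓
  (7) {Q, M}: 0 true — none ✓
  (8) V=F, M=F — same ✓
  (9) {Q, N, V}: 1 true — at least one ✓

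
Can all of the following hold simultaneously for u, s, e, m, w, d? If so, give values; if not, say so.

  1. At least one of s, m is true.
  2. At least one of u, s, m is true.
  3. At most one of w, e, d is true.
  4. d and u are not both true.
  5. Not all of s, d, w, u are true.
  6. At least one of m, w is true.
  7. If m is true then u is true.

u = True, s = False, e = False, m = True, w = False, d = False

  (1) {s, m}: 1 true — at least one ✓
  (2) {u, s, m}: 2 true — at least one ✓
  (3) {w, e, d}: 0 true — at most one ✓
  (4) d=F, u=T — not both ✓
  (5) {s, d, w, u}: 1/4 true — not all ✓
  (6) {m, w}: 1 true — at least one ✓
  (7) m=T ⇒ u: T ✓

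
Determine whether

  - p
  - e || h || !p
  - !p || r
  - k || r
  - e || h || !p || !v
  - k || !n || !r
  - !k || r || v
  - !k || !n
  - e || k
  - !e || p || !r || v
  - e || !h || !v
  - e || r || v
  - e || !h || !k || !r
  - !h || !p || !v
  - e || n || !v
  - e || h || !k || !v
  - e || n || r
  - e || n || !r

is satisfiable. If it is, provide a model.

r = True; h = False; n = False; v = False; k = False; p = True; e = True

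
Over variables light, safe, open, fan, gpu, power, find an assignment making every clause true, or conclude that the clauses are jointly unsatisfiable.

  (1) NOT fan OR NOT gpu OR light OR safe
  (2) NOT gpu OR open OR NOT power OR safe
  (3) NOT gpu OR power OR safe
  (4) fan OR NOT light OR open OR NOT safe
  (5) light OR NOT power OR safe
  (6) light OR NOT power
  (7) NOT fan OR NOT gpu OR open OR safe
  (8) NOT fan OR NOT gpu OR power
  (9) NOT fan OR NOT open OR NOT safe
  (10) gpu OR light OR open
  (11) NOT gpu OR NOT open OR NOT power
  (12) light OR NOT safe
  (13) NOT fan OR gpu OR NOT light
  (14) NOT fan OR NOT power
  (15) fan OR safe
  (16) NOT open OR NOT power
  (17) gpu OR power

light: True, safe: True, open: True, fan: False, gpu: True, power: False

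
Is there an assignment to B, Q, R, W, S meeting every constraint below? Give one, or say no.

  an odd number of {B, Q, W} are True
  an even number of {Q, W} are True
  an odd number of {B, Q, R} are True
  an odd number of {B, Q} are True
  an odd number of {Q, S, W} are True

B = True, Q = False, R = False, W = False, S = True

{B, Q, W}: 1 true → odd ✓
{Q, W}: 0 true → even ✓
{B, Q, R}: 1 true → odd ✓
{B, Q}: 1 true → odd ✓
{Q, S, W}: 1 true → odd ✓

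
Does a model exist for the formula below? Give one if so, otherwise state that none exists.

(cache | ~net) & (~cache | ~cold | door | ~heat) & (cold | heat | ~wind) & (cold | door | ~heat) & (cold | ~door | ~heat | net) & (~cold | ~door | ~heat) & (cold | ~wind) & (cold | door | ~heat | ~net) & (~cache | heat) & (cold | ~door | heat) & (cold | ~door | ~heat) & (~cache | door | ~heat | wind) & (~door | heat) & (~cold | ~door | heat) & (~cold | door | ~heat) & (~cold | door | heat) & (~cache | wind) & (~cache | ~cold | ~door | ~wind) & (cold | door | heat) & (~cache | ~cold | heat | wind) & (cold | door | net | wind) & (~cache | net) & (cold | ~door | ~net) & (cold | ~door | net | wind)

Case door = True:
  (~door | heat) forces heat = True.
  (~cold | ~door | ~heat) forces cold = False.
  Clause (cold | ~door | ~heat) is falsified — contradiction.
Case door = False:
  If cold = True:
    (~cold | door | ~heat) forces heat = False.
    clause (~cold | door | heat) is falsified.
  If cold = False:
    (cold | door | ~heat) forces heat = False.
    clause (cold | door | heat) is falsified.
  Every sub-case reaches a contradiction.
Both cases fail, so the formula is unsatisfiable.

The formula is unsatisfiable.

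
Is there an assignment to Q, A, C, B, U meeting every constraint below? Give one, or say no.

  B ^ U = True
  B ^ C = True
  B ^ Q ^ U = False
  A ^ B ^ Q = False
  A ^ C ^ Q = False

Adding constraints 2, 4, 5 mod 2: every variable appears an even number of times on the left, so the left side is 0.
But the right sides sum to 1 (mod 2). 0 ≠ 1 — the system is inconsistent.

Unsatisfiable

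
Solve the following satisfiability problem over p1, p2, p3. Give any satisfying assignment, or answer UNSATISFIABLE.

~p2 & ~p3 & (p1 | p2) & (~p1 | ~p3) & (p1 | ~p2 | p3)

Unit clause (~p2) forces p2 = False.
Unit clause (~p3) forces p3 = False.
In (p1 | p2) only p1 is left, so p1 = True.
Check each clause:
  (~p2): ~p2 holds.
  (~p3): ~p3 holds.
  (p1 | p2): p1 holds.
  (~p1 | ~p3): ~p3 holds.
  (p1 | ~p2 | p3): p1 holds.
All clauses satisfied.

p1 = True, p2 = False, p3 = False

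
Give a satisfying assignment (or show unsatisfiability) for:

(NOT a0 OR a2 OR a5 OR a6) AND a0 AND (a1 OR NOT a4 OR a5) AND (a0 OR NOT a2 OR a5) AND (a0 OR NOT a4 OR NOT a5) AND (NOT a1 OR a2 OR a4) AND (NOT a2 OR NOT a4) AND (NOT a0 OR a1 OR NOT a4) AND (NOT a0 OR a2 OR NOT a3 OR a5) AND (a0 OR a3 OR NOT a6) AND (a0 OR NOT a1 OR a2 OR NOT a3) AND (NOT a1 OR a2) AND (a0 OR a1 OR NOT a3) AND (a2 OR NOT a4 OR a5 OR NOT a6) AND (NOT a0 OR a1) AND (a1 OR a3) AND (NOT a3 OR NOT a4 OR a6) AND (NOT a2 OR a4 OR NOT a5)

a0 = True, a1 = True, a2 = True, a3 = True, a4 = False, a5 = False, a6 = False

Unit clause (a0) forces a0 = True.
In (NOT a0 OR a1) only a1 is left, so a1 = True.
In (NOT a1 OR a2) only a2 is left, so a2 = True.
In (NOT a2 OR NOT a4) only NOT a4 is left, so a4 = False.
In (NOT a2 OR a4 OR NOT a5) only NOT a5 is left, so a5 = False.
Set a3 = True.
Set a6 = False.
All clauses satisfied.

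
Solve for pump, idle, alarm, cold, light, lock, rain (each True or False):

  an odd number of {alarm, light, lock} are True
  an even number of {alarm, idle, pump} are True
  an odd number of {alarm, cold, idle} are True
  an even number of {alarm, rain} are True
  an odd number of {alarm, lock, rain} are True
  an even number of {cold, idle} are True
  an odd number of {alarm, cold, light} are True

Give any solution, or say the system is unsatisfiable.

pump = False, idle = True, alarm = True, cold = True, light = True, lock = True, rain = True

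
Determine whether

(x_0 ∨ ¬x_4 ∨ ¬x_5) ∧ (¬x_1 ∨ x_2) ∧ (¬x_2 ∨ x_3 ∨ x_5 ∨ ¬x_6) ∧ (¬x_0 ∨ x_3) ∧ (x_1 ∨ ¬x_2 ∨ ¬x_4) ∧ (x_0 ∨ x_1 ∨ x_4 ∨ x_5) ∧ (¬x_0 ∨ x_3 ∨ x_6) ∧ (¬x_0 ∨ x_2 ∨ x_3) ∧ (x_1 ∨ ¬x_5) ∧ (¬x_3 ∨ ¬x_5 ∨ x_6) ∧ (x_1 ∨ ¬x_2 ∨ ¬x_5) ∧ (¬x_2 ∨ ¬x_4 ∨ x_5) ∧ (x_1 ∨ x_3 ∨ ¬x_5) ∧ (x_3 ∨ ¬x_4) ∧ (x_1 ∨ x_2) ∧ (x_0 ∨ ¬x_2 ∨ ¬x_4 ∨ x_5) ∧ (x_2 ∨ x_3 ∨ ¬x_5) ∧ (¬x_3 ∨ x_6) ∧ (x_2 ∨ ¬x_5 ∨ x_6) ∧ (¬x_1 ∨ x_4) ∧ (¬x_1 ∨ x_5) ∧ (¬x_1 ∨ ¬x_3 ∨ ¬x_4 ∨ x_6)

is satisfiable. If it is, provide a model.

Set x_0 = True.
  then (¬x_0 ∨ x_3) forces x_3 = True.
  then (¬x_3 ∨ x_6) forces x_6 = True.
Set x_1 = False.
  then (x_1 ∨ ¬x_5) forces x_5 = False.
  then (x_1 ∨ x_2) forces x_2 = True.
  then (x_1 ∨ ¬x_2 ∨ ¬x_4) forces x_4 = False.
All clauses satisfied.

x_0 = True; x_1 = False; x_2 = True; x_3 = True; x_4 = False; x_5 = False; x_6 = True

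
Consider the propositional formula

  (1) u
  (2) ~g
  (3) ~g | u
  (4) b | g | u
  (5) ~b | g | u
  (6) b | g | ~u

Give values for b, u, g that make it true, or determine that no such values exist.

b: True, u: True, g: False

Unit clause (u) forces u = True.
Unit clause (~g) forces g = False.
In (b | g | ~u) only b is left, so b = True.
All clauses satisfied.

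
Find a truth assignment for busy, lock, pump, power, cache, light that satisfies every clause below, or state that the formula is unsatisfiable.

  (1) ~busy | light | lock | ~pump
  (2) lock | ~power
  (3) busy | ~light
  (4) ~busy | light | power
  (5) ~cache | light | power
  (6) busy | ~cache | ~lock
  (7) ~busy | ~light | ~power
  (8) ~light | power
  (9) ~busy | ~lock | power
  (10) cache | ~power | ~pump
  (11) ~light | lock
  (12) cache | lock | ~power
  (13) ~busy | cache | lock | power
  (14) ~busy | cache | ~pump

Set busy = False.
  then (busy | ~light) forces light = False.
Set lock = False.
  then (lock | ~power) forces power = False.
  then (~cache | light | power) forces cache = False.
Set pump = True.
All clauses satisfied.

busy = False, lock = False, pump = True, power = False, cache = False, light = False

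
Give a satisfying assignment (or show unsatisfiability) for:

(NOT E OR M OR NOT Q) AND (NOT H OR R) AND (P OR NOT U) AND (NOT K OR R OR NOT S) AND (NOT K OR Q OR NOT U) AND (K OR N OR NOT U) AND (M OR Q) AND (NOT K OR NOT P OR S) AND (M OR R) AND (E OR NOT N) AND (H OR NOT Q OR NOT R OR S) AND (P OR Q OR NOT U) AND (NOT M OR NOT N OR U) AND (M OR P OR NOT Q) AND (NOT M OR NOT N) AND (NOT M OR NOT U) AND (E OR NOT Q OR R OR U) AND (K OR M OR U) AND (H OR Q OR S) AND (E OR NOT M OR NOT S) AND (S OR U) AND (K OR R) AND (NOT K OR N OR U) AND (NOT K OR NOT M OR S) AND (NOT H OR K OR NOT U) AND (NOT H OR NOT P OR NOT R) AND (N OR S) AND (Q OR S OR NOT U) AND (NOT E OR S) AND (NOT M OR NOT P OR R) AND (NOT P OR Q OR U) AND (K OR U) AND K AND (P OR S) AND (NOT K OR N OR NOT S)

Case N = True:
  (E OR NOT N) forces E = True.
  (NOT M OR NOT N) forces M = False.
  (NOT E OR M OR NOT Q) forces Q = False.
  Clause (M OR Q) is falsified — contradiction.
Case N = False:
  (N OR S) forces S = True.
  (K) forces K = True.
  Clause (NOT K OR N OR NOT S) is falsified — contradiction.
Both cases fail, so the formula is unsatisfiable.

UNSATISFIABLE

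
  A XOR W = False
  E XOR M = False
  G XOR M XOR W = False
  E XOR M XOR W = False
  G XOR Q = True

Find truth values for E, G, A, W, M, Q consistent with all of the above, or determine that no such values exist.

E = True, G = True, A = False, W = False, M = True, Q = False

A XOR W = F XOR F = False ✓
E XOR M = T XOR T = False ✓
G XOR M XOR W = T XOR T XOR F = False ✓
E XOR M XOR W = T XOR T XOR F = False ✓
G XOR Q = T XOR F = True ✓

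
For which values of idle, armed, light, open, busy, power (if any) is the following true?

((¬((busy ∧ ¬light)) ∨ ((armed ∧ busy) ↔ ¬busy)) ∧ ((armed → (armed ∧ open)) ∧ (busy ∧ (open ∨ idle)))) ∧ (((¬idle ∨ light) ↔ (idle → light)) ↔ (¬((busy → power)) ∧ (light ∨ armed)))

idle: True, armed: False, light: True, open: False, busy: True, power: False

  (¬((busy ∧ ¬light)) ∨ ((armed ∧ busy) ↔ ¬busy)) ∧ ((armed → (armed ∧ open)) ∧ (busy ∧ (open ∨ idle))) = True
    ¬((busy ∧ ¬light)) ∨ ((armed ∧ busy) ↔ ¬busy) = True
      ¬((busy ∧ ¬light)) = True
        busy ∧ ¬light = False
          ¬light = False
      (armed ∧ busy) ↔ ¬busy = True
        armed ∧ busy = False
        ¬busy = False
    (armed → (armed ∧ open)) ∧ (busy ∧ (open ∨ idle)) = True
      armed → (armed ∧ open) = True
        armed ∧ open = False
      busy ∧ (open ∨ idle) = True
        open ∨ idle = True
  ((¬idle ∨ light) ↔ (idle → light)) ↔ (¬((busy → power)) ∧ (light ∨ armed)) = True
    (¬idle ∨ light) ↔ (idle → light) = True
      ¬idle ∨ light = True
        ¬idle = False
      idle → light = True
    ¬((busy → power)) ∧ (light ∨ armed) = True
      ¬((busy → power)) = True
        busy → power = False
      light ∨ armed = True
Both conjuncts True, so the formula holds.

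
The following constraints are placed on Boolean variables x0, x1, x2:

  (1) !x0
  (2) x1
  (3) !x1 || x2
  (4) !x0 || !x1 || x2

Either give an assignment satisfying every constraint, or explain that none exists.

x0 = False; x1 = True; x2 = True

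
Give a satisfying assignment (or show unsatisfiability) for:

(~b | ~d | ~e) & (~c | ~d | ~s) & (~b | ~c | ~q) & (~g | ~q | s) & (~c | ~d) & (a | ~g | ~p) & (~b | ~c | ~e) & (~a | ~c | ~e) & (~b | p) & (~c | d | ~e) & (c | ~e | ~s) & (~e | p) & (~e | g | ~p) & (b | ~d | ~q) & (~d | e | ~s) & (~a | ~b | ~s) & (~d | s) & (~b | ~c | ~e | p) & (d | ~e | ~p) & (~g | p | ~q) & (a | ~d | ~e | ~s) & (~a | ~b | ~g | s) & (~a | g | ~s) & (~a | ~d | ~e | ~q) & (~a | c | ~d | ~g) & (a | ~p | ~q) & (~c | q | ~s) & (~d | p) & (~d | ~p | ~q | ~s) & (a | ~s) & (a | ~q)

q = False, p = True, e = False, b = False, s = True, g = True, a = True, d = False, c = False

Set q = False.
Set p = True.
Set e = False.
Set b = False.
Set s = True.
  then (~d | e | ~s) forces d = False.
  then (~c | q | ~s) forces c = False.
  then (a | ~s) forces a = True.
  then (~a | g | ~s) forces g = True.
All clauses satisfied.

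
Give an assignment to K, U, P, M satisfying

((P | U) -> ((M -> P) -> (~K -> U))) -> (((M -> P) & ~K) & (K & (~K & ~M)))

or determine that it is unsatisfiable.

K = False, U = False, P = True, M = False

  ((P | U) -> ((M -> P) -> (~K -> U))) -> (((M -> P) & ~K) & (K & (~K & ~M))) = True
    (P | U) -> ((M -> P) -> (~K -> U)) = False
      P | U = True
      (M -> P) -> (~K -> U) = False
        M -> P = True
        ~K -> U = False
          ~K = True
    ((M -> P) & ~K) & (K & (~K & ~M)) = False
      (M -> P) & ~K = True
        M -> P = True
        ~K = True
      K & (~K & ~M) = False
        ~K & ~M = True
          ~K = True
          ~M = True
The formula evaluates to True.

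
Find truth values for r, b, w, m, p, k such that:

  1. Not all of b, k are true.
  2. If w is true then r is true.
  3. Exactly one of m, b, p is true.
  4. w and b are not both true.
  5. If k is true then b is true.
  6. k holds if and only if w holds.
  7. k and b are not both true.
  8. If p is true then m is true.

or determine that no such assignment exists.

r = False, b = True, w = False, m = False, p = False, k = False

  (1) {b, k}: 1/2 true — not all ✓
  (2) w=F ⇒ r: vacuous ✓
  (3) {m, b, p}: 1 true — exactly one ✓
  (4) w=F, b=T — not both ✓
  (5) k=F ⇒ b: vacuous ✓
  (6) k=F, w=F — same ✓
  (7) k=F, b=T — not both ✓
  (8) p=F ⇒ m: vacuous ✓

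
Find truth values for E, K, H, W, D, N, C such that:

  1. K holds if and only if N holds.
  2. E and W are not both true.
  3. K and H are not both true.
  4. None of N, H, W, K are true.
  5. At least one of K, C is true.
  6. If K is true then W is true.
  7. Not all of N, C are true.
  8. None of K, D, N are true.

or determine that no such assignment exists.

E = True, K = False, H = False, W = False, D = False, N = False, C = True

  (1) K=F, N=F — same ✓
  (2) E=T, W=F — not both ✓
  (3) K=F, H=F — not both ✓
  (4) {N, H, W, K}: 0 true — none ✓
  (5) {K, C}: 1 true — at least one ✓
  (6) K=F ⇒ W: vacuous ✓
  (7) {N, C}: 1/2 true — not all ✓
  (8) {K, D, N}: 0 true — none ✓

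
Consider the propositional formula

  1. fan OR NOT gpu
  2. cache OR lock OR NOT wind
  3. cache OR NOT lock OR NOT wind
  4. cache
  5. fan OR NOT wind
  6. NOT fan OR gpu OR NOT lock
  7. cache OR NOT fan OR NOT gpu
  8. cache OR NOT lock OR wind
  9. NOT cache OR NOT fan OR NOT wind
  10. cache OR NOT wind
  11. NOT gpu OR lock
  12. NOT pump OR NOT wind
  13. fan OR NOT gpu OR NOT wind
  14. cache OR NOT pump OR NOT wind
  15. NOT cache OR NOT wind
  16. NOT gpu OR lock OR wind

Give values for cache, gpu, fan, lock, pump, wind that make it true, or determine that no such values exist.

Unit clause (cache) forces cache = True.
In (NOT cache OR NOT wind) only NOT wind is left, so wind = False.
Set gpu = False.
Set fan = False.
Set lock = False.
Set pump = True.
All clauses satisfied.

cache = True, gpu = False, fan = False, lock = False, pump = True, wind = False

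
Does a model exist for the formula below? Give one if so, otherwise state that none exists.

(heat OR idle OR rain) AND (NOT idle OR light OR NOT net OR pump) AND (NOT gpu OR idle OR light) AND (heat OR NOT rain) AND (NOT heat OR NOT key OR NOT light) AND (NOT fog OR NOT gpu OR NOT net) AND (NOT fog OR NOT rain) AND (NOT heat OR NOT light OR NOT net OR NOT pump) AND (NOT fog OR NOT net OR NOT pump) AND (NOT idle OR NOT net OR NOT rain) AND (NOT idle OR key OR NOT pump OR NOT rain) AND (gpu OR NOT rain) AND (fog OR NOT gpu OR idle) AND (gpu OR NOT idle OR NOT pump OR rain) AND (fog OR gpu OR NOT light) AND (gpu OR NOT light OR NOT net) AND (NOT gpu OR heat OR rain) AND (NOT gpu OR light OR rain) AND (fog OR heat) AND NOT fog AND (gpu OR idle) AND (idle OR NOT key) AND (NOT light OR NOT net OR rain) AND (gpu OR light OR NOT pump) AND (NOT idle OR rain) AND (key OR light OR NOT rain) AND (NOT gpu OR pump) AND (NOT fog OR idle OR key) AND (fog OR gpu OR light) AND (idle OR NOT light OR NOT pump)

rain=T, gpu=T, key=T, net=F, fog=F, idle=T, light=F, heat=T, pump=T

Unit clause (NOT fog) forces fog = False.
In (fog OR heat) only heat is left, so heat = True.
Try rain = False:
  (NOT idle OR rain) forces idle = False.
  (fog OR NOT gpu OR idle) forces gpu = False.
  clause (gpu OR idle) is falsified — backtrack.
So rain = True.
  then (gpu OR NOT rain) forces gpu = True.
  then (fog OR NOT gpu OR idle) forces idle = True.
  then (NOT gpu OR pump) forces pump = True.
  then (NOT idle OR NOT net OR NOT rain) forces net = False.
  then (NOT idle OR key OR NOT pump OR NOT rain) forces key = True.
  then (NOT heat OR NOT key OR NOT light) forces light = False.
All clauses satisfied.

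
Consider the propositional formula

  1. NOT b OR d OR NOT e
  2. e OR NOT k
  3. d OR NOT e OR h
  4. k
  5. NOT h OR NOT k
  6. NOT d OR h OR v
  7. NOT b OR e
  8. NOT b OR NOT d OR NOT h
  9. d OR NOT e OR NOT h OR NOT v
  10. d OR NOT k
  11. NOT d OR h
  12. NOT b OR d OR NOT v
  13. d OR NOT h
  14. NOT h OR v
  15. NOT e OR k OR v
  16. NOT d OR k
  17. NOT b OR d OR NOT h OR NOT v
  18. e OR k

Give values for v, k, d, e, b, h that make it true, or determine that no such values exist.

Case k = True:
  (e OR NOT k) forces e = True.
  (NOT h OR NOT k) forces h = False.
  (d OR NOT e OR h) forces d = True.
  Clause (NOT d OR h) is falsified — contradiction.
Case k = False:
  Clause (k) is falsified — contradiction.
Both cases fail, so the formula is unsatisfiable.

The formula is unsatisfiable.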